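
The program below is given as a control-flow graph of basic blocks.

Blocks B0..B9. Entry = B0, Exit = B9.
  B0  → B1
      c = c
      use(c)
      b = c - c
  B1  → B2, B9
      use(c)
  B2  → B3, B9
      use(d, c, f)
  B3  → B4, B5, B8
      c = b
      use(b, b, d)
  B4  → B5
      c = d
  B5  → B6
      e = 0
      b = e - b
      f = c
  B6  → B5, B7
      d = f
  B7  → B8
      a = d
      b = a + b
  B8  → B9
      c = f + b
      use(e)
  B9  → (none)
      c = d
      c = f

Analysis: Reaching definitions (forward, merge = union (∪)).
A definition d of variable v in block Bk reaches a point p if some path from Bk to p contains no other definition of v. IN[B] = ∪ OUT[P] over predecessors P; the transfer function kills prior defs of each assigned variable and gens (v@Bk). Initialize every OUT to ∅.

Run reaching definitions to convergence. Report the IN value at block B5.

Answer: {b@B0, b@B5, c@B3, c@B4, d@B6, e@B5, f@B5}

Derivation:
Per-block solution:
  B0: | IN={} | OUT={b@B0, c@B0}
  B1: | IN={b@B0, c@B0} | OUT={b@B0, c@B0}
  B2: | IN={b@B0, c@B0} | OUT={b@B0, c@B0}
  B3: | IN={b@B0, c@B0} | OUT={b@B0, c@B3}
  B4: | IN={b@B0, c@B3} | OUT={b@B0, c@B4}
  B5: | IN={b@B0, b@B5, c@B3, c@B4, d@B6, e@B5, f@B5} | OUT={b@B5, c@B3, c@B4, d@B6, e@B5, f@B5}
  B6: | IN={b@B5, c@B3, c@B4, d@B6, e@B5, f@B5} | OUT={b@B5, c@B3, c@B4, d@B6, e@B5, f@B5}
  B7: | IN={b@B5, c@B3, c@B4, d@B6, e@B5, f@B5} | OUT={a@B7, b@B7, c@B3, c@B4, d@B6, e@B5, f@B5}
  B8: | IN={a@B7, b@B0, b@B7, c@B3, c@B4, d@B6, e@B5, f@B5} | OUT={a@B7, b@B0, b@B7, c@B8, d@B6, e@B5, f@B5}
  B9: | IN={a@B7, b@B0, b@B7, c@B0, c@B8, d@B6, e@B5, f@B5} | OUT={a@B7, b@B0, b@B7, c@B9, d@B6, e@B5, f@B5}

Merge at B5: IN[B5] = OUT[B3] ⊔ OUT[B4] ⊔ OUT[B6] = {b@B0, b@B5, c@B3, c@B4, d@B6, e@B5, f@B5}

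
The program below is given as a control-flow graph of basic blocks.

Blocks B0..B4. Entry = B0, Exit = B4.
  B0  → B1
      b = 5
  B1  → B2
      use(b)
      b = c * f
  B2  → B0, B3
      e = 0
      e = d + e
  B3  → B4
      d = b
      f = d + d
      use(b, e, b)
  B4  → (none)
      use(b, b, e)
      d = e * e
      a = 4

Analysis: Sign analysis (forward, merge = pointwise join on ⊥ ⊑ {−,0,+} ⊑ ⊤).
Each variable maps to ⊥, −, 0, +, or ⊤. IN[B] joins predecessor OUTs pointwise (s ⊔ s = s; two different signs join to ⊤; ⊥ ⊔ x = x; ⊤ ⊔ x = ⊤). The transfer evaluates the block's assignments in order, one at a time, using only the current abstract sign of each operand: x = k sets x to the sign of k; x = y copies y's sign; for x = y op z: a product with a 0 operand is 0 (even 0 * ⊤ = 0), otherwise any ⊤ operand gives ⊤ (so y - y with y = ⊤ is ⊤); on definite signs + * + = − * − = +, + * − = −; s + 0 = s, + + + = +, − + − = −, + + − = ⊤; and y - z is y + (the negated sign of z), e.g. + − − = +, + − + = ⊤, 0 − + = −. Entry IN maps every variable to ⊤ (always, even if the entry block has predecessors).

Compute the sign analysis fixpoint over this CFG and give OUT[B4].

Answer: {a: +, b: ⊤, c: ⊤, d: ⊤, e: ⊤, f: ⊤}

Working:
Fixpoint table:
  B0:   IN=(all ⊤)   OUT={b:+; rest ⊤}
  B1:   IN={b:+; rest ⊤}   OUT=(all ⊤)
  B2:   IN=(all ⊤)   OUT=(all ⊤)
  B3:   IN=(all ⊤)   OUT=(all ⊤)
  B4:   IN=(all ⊤)   OUT={a:+; rest ⊤}

Merge at B4: IN[B4] = OUT[B3] = {a: ⊤, b: ⊤, c: ⊤, d: ⊤, e: ⊤, f: ⊤}
Applying B4's transfer function to that IN value gives OUT[B4] (row B4 above).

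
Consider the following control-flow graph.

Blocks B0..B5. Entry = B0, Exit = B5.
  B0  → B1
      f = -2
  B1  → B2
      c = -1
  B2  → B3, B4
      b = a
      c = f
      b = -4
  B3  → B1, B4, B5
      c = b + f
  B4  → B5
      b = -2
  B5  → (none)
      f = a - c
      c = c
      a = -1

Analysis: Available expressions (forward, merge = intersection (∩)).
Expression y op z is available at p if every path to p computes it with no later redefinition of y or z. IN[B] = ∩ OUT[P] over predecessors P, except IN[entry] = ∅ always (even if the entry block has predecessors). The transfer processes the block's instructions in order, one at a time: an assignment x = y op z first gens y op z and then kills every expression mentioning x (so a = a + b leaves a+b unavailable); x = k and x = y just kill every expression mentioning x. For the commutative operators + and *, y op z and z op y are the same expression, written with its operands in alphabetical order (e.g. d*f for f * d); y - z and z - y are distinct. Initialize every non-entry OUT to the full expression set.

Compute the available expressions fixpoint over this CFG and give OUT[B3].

Answer: {b+f}

Derivation:
Fixpoint table:
  B0:   IN={}   OUT={}
  B1:   IN={}   OUT={}
  B2:   IN={}   OUT={}
  B3:   IN={}   OUT={b+f}
  B4:   IN={}   OUT={}
  B5:   IN={}   OUT={}

Merge at B3: IN[B3] = OUT[B2] = {}
Applying B3's transfer function to that IN value gives OUT[B3] (row B3 above).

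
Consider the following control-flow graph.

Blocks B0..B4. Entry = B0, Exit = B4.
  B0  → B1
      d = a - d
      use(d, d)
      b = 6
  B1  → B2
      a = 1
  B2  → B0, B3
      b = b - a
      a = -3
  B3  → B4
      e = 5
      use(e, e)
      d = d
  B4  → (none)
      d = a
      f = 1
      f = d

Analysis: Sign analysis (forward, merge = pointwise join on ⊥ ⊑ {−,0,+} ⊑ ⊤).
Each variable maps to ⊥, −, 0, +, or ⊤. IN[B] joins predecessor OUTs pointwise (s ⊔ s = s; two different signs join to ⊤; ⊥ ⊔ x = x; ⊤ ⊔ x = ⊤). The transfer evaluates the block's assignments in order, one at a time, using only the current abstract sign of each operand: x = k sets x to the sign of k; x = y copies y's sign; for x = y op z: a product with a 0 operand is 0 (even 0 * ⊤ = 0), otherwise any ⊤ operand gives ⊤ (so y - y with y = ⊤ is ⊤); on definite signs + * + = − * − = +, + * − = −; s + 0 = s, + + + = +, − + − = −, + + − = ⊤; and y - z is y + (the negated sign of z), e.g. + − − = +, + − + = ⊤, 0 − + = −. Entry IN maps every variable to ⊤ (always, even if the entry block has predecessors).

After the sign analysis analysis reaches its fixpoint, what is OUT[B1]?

Fixpoint table:
  B0:  IN=(all ⊤)  OUT={b:+; rest ⊤}
  B1:  IN={b:+; rest ⊤}  OUT={a:+, b:+; rest ⊤}
  B2:  IN={a:+, b:+; rest ⊤}  OUT={a:-; rest ⊤}
  B3:  IN={a:-; rest ⊤}  OUT={a:-, e:+; rest ⊤}
  B4:  IN={a:-, e:+; rest ⊤}  OUT={a:-, d:-, e:+, f:-; rest ⊤}

Merge at B1: IN[B1] = OUT[B0] = {a: ⊤, b: +, c: ⊤, d: ⊤, e: ⊤, f: ⊤}
Applying B1's transfer function to that IN value gives OUT[B1] (row B1 above).

Answer: {a: +, b: +, c: ⊤, d: ⊤, e: ⊤, f: ⊤}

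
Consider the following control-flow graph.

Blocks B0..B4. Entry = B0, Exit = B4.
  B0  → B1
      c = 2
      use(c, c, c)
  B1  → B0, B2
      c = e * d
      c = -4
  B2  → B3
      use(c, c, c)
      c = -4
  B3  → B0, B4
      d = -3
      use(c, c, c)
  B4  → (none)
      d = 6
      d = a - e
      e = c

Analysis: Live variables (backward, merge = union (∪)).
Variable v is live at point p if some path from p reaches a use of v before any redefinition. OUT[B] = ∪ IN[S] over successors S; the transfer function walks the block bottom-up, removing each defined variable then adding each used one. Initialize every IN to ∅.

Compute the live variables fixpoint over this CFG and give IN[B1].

Answer: {a, d, e}

Derivation:
Fixpoint table:
  B0:   IN={a, d, e}   OUT={a, d, e}
  B1:   IN={a, d, e}   OUT={a, c, d, e}
  B2:   IN={a, c, e}   OUT={a, c, e}
  B3:   IN={a, c, e}   OUT={a, c, d, e}
  B4:   IN={a, c, e}   OUT={}

Merge at B1: OUT[B1] = IN[B0] ⊔ IN[B2] = {a, c, d, e}
Applying B1's transfer function to that OUT value gives IN[B1] (row B1 above).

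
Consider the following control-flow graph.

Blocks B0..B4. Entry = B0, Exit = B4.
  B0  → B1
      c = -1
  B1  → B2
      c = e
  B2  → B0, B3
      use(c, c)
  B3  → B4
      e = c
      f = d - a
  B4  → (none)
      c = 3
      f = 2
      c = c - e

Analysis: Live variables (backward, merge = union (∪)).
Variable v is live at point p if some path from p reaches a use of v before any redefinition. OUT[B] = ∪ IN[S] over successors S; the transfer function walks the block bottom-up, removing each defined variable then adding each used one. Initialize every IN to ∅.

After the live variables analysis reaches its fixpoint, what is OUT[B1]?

Answer: {a, c, d, e}

Working:
Per-block solution:
  B0:  IN={a, d, e}  OUT={a, d, e}
  B1:  IN={a, d, e}  OUT={a, c, d, e}
  B2:  IN={a, c, d, e}  OUT={a, c, d, e}
  B3:  IN={a, c, d}  OUT={e}
  B4:  IN={e}  OUT={}

Merge at B1: OUT[B1] = IN[B2] = {a, c, d, e}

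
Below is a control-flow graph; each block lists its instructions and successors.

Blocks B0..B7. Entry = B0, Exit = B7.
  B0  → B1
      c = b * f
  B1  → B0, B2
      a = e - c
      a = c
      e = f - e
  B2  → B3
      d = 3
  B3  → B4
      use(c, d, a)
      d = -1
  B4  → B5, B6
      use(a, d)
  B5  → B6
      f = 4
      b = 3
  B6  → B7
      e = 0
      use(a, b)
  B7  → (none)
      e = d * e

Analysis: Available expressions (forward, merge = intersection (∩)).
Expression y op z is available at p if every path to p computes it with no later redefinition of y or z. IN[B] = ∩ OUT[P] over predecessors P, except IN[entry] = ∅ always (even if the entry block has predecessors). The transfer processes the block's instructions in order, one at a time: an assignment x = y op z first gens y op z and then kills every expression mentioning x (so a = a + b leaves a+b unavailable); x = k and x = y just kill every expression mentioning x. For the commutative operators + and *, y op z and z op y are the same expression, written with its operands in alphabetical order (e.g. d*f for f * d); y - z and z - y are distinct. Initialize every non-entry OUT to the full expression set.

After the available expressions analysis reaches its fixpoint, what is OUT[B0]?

Answer: {b*f}

Derivation:
Per-block solution:
  B0: | IN={} | OUT={b*f}
  B1: | IN={b*f} | OUT={b*f}
  B2: | IN={b*f} | OUT={b*f}
  B3: | IN={b*f} | OUT={b*f}
  B4: | IN={b*f} | OUT={b*f}
  B5: | IN={b*f} | OUT={}
  B6: | IN={} | OUT={}
  B7: | IN={} | OUT={}

Merge at B0 (entry node, so the boundary value {} is joined with the incoming edge(s)): IN[B0] = {} ∩ OUT[B1] = {}
Applying B0's transfer function to that IN value gives OUT[B0] (row B0 above).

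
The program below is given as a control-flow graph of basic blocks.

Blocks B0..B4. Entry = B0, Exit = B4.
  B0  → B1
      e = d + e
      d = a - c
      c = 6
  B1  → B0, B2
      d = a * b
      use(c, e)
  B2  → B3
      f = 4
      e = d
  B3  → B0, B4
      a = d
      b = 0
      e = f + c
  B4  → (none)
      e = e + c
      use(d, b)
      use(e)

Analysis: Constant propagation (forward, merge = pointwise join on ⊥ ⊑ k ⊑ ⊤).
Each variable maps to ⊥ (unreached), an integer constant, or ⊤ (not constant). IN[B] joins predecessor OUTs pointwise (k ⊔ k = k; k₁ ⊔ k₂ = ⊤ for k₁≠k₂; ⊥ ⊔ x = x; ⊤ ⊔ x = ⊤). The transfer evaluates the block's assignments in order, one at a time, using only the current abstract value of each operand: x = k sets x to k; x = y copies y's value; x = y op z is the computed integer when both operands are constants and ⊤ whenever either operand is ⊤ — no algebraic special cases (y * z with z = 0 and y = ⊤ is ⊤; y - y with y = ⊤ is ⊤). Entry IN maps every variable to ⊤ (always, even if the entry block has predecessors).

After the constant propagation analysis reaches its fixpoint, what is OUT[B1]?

Converged values:
  B0: | IN=(all ⊤) | OUT={c:6; rest ⊤}
  B1: | IN={c:6; rest ⊤} | OUT={c:6; rest ⊤}
  B2: | IN={c:6; rest ⊤} | OUT={c:6, f:4; rest ⊤}
  B3: | IN={c:6, f:4; rest ⊤} | OUT={b:0, c:6, e:10, f:4; rest ⊤}
  B4: | IN={b:0, c:6, e:10, f:4; rest ⊤} | OUT={b:0, c:6, e:16, f:4; rest ⊤}

Merge at B1: IN[B1] = OUT[B0] = {a: ⊤, b: ⊤, c: 6, d: ⊤, e: ⊤, f: ⊤}
Applying B1's transfer function to that IN value gives OUT[B1] (row B1 above).

Answer: {a: ⊤, b: ⊤, c: 6, d: ⊤, e: ⊤, f: ⊤}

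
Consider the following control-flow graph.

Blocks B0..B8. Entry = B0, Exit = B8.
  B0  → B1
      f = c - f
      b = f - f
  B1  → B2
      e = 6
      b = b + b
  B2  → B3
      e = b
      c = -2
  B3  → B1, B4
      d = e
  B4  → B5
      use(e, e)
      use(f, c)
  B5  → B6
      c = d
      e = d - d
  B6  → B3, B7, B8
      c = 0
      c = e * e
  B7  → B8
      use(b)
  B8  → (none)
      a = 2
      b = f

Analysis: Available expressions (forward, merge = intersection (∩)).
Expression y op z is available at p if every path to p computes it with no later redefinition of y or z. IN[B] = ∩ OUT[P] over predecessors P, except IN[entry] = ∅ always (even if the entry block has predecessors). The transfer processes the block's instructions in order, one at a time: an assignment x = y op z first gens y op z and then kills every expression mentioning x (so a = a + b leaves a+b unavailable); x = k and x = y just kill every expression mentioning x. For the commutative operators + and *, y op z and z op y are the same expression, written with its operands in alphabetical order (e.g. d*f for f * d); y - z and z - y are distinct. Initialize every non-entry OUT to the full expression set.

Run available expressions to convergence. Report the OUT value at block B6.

Per-block solution:
  B0:   IN={}   OUT={f-f}
  B1:   IN={f-f}   OUT={f-f}
  B2:   IN={f-f}   OUT={f-f}
  B3:   IN={f-f}   OUT={f-f}
  B4:   IN={f-f}   OUT={f-f}
  B5:   IN={f-f}   OUT={d-d, f-f}
  B6:   IN={d-d, f-f}   OUT={d-d, e*e, f-f}
  B7:   IN={d-d, e*e, f-f}   OUT={d-d, e*e, f-f}
  B8:   IN={d-d, e*e, f-f}   OUT={d-d, e*e, f-f}

Merge at B6: IN[B6] = OUT[B5] = {d-d, f-f}
Applying B6's transfer function to that IN value gives OUT[B6] (row B6 above).

Answer: {d-d, e*e, f-f}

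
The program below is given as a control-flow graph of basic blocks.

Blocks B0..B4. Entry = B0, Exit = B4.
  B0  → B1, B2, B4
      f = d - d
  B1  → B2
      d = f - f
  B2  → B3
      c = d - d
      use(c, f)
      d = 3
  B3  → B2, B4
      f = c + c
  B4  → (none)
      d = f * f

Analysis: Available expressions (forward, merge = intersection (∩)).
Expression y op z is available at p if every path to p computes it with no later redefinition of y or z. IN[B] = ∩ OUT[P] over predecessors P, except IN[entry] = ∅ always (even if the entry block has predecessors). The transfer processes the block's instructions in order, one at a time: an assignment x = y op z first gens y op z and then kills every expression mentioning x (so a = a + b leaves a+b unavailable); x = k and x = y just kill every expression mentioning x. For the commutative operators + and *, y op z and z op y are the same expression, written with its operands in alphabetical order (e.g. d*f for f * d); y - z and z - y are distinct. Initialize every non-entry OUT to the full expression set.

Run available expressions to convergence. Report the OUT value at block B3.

Answer: {c+c}

Derivation:
Fixpoint table:
  B0: | IN={} | OUT={d-d}
  B1: | IN={d-d} | OUT={f-f}
  B2: | IN={} | OUT={}
  B3: | IN={} | OUT={c+c}
  B4: | IN={} | OUT={f*f}

Merge at B3: IN[B3] = OUT[B2] = {}
Applying B3's transfer function to that IN value gives OUT[B3] (row B3 above).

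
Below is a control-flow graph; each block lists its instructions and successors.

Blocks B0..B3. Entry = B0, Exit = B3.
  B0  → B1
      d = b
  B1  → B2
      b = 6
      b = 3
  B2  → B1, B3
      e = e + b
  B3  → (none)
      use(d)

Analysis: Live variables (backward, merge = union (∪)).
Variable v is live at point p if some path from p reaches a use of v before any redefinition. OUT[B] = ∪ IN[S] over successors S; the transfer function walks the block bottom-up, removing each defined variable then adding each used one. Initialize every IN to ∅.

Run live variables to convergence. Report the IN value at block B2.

Fixpoint table:
  B0: | IN={b, e} | OUT={d, e}
  B1: | IN={d, e} | OUT={b, d, e}
  B2: | IN={b, d, e} | OUT={d, e}
  B3: | IN={d} | OUT={}

Merge at B2: OUT[B2] = IN[B1] ⊔ IN[B3] = {d, e}
Applying B2's transfer function to that OUT value gives IN[B2] (row B2 above).

Answer: {b, d, e}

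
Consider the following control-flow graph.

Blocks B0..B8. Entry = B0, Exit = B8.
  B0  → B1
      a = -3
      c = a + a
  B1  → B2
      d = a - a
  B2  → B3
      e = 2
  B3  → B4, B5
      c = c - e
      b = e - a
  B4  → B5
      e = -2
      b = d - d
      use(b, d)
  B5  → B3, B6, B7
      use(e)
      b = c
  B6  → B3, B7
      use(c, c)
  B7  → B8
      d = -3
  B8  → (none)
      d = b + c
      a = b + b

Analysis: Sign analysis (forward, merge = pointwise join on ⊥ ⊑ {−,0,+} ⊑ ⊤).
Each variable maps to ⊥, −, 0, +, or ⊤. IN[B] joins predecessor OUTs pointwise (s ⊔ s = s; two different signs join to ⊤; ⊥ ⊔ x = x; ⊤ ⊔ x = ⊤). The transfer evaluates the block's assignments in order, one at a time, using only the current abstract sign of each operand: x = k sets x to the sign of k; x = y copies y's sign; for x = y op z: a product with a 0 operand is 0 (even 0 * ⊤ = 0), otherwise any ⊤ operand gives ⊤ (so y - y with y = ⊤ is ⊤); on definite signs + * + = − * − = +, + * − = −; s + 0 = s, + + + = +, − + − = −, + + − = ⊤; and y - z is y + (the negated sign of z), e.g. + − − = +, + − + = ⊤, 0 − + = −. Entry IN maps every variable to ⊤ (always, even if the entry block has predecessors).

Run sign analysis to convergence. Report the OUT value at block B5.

Answer: {a: -, b: ⊤, c: ⊤, d: ⊤, e: ⊤, f: ⊤}

Working:
Per-block solution:
  B0: | IN=(all ⊤) | OUT={a:-, c:-; rest ⊤}
  B1: | IN={a:-, c:-; rest ⊤} | OUT={a:-, c:-; rest ⊤}
  B2: | IN={a:-, c:-; rest ⊤} | OUT={a:-, c:-, e:+; rest ⊤}
  B3: | IN={a:-; rest ⊤} | OUT={a:-; rest ⊤}
  B4: | IN={a:-; rest ⊤} | OUT={a:-, e:-; rest ⊤}
  B5: | IN={a:-; rest ⊤} | OUT={a:-; rest ⊤}
  B6: | IN={a:-; rest ⊤} | OUT={a:-; rest ⊤}
  B7: | IN={a:-; rest ⊤} | OUT={a:-, d:-; rest ⊤}
  B8: | IN={a:-, d:-; rest ⊤} | OUT=(all ⊤)

Merge at B5: IN[B5] = OUT[B3] ⊔ OUT[B4] = {a: -, b: ⊤, c: ⊤, d: ⊤, e: ⊤, f: ⊤}
Applying B5's transfer function to that IN value gives OUT[B5] (row B5 above).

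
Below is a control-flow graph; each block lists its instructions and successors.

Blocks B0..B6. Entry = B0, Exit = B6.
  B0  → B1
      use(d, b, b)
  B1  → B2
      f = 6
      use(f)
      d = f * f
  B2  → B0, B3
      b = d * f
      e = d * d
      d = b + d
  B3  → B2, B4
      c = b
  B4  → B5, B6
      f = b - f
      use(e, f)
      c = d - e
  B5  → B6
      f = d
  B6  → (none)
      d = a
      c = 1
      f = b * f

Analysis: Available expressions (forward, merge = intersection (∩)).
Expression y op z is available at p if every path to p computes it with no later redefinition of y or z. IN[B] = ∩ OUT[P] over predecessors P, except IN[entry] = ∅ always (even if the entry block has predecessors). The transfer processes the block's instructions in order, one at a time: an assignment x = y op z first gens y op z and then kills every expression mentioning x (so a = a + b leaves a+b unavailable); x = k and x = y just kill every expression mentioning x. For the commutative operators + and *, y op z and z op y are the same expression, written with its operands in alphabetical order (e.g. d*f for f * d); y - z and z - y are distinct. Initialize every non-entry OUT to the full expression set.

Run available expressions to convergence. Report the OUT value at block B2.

Answer: {f*f}

Trace:
Per-block solution:
  B0:  IN={}  OUT={}
  B1:  IN={}  OUT={f*f}
  B2:  IN={f*f}  OUT={f*f}
  B3:  IN={f*f}  OUT={f*f}
  B4:  IN={f*f}  OUT={d-e}
  B5:  IN={d-e}  OUT={d-e}
  B6:  IN={d-e}  OUT={}

Merge at B2: IN[B2] = OUT[B1] ∩ OUT[B3] = {f*f}
Applying B2's transfer function to that IN value gives OUT[B2] (row B2 above).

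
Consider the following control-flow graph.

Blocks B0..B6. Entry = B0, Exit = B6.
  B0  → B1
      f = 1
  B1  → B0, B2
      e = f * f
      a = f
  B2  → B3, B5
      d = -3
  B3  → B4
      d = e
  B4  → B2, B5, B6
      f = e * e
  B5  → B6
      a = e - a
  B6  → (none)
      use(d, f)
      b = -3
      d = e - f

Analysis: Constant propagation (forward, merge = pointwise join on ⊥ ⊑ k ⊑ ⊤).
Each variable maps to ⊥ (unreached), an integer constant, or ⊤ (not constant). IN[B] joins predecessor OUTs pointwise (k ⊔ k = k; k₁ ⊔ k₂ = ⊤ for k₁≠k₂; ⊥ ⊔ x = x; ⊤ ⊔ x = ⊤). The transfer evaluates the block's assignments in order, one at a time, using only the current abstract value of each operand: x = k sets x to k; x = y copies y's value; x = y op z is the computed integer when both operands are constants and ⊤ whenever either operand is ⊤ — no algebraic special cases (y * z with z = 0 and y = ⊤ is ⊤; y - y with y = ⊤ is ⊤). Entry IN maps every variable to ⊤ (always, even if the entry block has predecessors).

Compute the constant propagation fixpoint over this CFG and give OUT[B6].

Per-block solution:
  B0:   IN=(all ⊤)   OUT={f:1; rest ⊤}
  B1:   IN={f:1; rest ⊤}   OUT={a:1, e:1, f:1; rest ⊤}
  B2:   IN={a:1, e:1, f:1; rest ⊤}   OUT={a:1, d:-3, e:1, f:1; rest ⊤}
  B3:   IN={a:1, d:-3, e:1, f:1; rest ⊤}   OUT={a:1, d:1, e:1, f:1; rest ⊤}
  B4:   IN={a:1, d:1, e:1, f:1; rest ⊤}   OUT={a:1, d:1, e:1, f:1; rest ⊤}
  B5:   IN={a:1, e:1, f:1; rest ⊤}   OUT={a:0, e:1, f:1; rest ⊤}
  B6:   IN={e:1, f:1; rest ⊤}   OUT={b:-3, d:0, e:1, f:1; rest ⊤}

Merge at B6: IN[B6] = OUT[B4] ⊔ OUT[B5] = {a: ⊤, b: ⊤, c: ⊤, d: ⊤, e: 1, f: 1}
Applying B6's transfer function to that IN value gives OUT[B6] (row B6 above).

Answer: {a: ⊤, b: -3, c: ⊤, d: 0, e: 1, f: 1}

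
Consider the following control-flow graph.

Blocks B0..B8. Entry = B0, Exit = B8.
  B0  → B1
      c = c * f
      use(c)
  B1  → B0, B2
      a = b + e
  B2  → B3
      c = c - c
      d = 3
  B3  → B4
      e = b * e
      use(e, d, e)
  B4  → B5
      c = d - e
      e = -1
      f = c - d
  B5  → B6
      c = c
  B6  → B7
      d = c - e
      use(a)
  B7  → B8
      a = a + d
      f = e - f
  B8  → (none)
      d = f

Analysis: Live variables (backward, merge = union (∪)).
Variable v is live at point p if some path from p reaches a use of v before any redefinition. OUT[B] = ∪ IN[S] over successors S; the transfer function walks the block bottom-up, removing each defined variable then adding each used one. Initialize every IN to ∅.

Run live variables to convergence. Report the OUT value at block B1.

Converged values:
  B0: | IN={b, c, e, f} | OUT={b, c, e, f}
  B1: | IN={b, c, e, f} | OUT={a, b, c, e, f}
  B2: | IN={a, b, c, e} | OUT={a, b, d, e}
  B3: | IN={a, b, d, e} | OUT={a, d, e}
  B4: | IN={a, d, e} | OUT={a, c, e, f}
  B5: | IN={a, c, e, f} | OUT={a, c, e, f}
  B6: | IN={a, c, e, f} | OUT={a, d, e, f}
  B7: | IN={a, d, e, f} | OUT={f}
  B8: | IN={f} | OUT={}

Merge at B1: OUT[B1] = IN[B0] ⊔ IN[B2] = {a, b, c, e, f}

Answer: {a, b, c, e, f}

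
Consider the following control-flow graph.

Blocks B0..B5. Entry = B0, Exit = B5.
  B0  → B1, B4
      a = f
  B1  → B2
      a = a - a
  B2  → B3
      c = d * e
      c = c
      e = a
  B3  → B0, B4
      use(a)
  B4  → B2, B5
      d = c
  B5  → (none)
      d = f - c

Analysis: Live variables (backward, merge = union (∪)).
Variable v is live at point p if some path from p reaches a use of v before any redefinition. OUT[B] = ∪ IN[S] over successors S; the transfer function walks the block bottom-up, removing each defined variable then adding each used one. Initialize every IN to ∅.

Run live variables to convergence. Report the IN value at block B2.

Converged values:
  B0: | IN={c, d, e, f} | OUT={a, c, d, e, f}
  B1: | IN={a, d, e, f} | OUT={a, d, e, f}
  B2: | IN={a, d, e, f} | OUT={a, c, d, e, f}
  B3: | IN={a, c, d, e, f} | OUT={a, c, d, e, f}
  B4: | IN={a, c, e, f} | OUT={a, c, d, e, f}
  B5: | IN={c, f} | OUT={}

Merge at B2: OUT[B2] = IN[B3] = {a, c, d, e, f}
Applying B2's transfer function to that OUT value gives IN[B2] (row B2 above).

Answer: {a, d, e, f}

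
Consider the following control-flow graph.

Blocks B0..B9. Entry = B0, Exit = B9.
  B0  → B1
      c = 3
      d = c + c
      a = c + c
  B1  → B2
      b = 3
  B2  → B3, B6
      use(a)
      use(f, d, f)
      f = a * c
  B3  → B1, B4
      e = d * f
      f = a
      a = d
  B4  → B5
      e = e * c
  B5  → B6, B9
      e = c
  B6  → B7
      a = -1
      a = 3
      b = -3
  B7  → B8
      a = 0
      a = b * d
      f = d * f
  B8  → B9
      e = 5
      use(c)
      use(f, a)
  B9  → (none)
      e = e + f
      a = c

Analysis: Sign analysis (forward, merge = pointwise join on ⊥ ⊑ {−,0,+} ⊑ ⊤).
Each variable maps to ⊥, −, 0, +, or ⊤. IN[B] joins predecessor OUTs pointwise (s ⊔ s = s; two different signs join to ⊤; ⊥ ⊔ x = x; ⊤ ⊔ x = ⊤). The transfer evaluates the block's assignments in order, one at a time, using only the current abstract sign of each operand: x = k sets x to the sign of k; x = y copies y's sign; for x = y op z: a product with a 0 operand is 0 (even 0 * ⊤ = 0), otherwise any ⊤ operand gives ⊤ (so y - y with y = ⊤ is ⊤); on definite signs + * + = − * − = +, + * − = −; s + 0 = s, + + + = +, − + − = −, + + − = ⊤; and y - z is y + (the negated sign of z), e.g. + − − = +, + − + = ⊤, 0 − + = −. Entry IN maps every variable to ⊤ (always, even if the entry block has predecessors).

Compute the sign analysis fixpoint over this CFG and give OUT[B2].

Answer: {a: +, b: +, c: +, d: +, e: ⊤, f: +}

Derivation:
Fixpoint table:
  B0: | IN=(all ⊤) | OUT={a:+, c:+, d:+; rest ⊤}
  B1: | IN={a:+, c:+, d:+; rest ⊤} | OUT={a:+, b:+, c:+, d:+; rest ⊤}
  B2: | IN={a:+, b:+, c:+, d:+; rest ⊤} | OUT={a:+, b:+, c:+, d:+, f:+; rest ⊤}
  B3: | IN={a:+, b:+, c:+, d:+, f:+; rest ⊤} | OUT={a:+, b:+, c:+, d:+, e:+, f:+; rest ⊤}
  B4: | IN={a:+, b:+, c:+, d:+, e:+, f:+; rest ⊤} | OUT={a:+, b:+, c:+, d:+, e:+, f:+; rest ⊤}
  B5: | IN={a:+, b:+, c:+, d:+, e:+, f:+; rest ⊤} | OUT={a:+, b:+, c:+, d:+, e:+, f:+; rest ⊤}
  B6: | IN={a:+, b:+, c:+, d:+, f:+; rest ⊤} | OUT={a:+, b:-, c:+, d:+, f:+; rest ⊤}
  B7: | IN={a:+, b:-, c:+, d:+, f:+; rest ⊤} | OUT={a:-, b:-, c:+, d:+, f:+; rest ⊤}
  B8: | IN={a:-, b:-, c:+, d:+, f:+; rest ⊤} | OUT={a:-, b:-, c:+, d:+, e:+, f:+; rest ⊤}
  B9: | IN={c:+, d:+, e:+, f:+; rest ⊤} | OUT={a:+, c:+, d:+, e:+, f:+; rest ⊤}

Merge at B2: IN[B2] = OUT[B1] = {a: +, b: +, c: +, d: +, e: ⊤, f: ⊤}
Applying B2's transfer function to that IN value gives OUT[B2] (row B2 above).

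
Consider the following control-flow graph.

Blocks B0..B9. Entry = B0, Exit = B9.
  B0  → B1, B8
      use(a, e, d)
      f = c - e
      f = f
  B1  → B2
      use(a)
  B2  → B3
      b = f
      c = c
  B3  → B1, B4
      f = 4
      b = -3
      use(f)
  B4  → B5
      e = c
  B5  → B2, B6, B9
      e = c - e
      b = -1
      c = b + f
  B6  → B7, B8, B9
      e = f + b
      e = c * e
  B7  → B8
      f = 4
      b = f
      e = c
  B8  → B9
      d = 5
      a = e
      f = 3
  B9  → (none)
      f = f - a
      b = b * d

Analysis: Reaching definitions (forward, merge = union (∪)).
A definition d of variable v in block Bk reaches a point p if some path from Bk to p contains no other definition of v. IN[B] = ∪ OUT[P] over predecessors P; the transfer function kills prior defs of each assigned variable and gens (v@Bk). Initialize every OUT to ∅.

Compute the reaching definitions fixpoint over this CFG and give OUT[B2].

Converged values:
  B0:   IN={}   OUT={f@B0}
  B1:   IN={b@B3, c@B2, e@B5, f@B0, f@B3}   OUT={b@B3, c@B2, e@B5, f@B0, f@B3}
  B2:   IN={b@B3, b@B5, c@B2, c@B5, e@B5, f@B0, f@B3}   OUT={b@B2, c@B2, e@B5, f@B0, f@B3}
  B3:   IN={b@B2, c@B2, e@B5, f@B0, f@B3}   OUT={b@B3, c@B2, e@B5, f@B3}
  B4:   IN={b@B3, c@B2, e@B5, f@B3}   OUT={b@B3, c@B2, e@B4, f@B3}
  B5:   IN={b@B3, c@B2, e@B4, f@B3}   OUT={b@B5, c@B5, e@B5, f@B3}
  B6:   IN={b@B5, c@B5, e@B5, f@B3}   OUT={b@B5, c@B5, e@B6, f@B3}
  B7:   IN={b@B5, c@B5, e@B6, f@B3}   OUT={b@B7, c@B5, e@B7, f@B7}
  B8:   IN={b@B5, b@B7, c@B5, e@B6, e@B7, f@B0, f@B3, f@B7}   OUT={a@B8, b@B5, b@B7, c@B5, d@B8, e@B6, e@B7, f@B8}
  B9:   IN={a@B8, b@B5, b@B7, c@B5, d@B8, e@B5, e@B6, e@B7, f@B3, f@B8}   OUT={a@B8, b@B9, c@B5, d@B8, e@B5, e@B6, e@B7, f@B9}

Merge at B2: IN[B2] = OUT[B1] ⊔ OUT[B5] = {b@B3, b@B5, c@B2, c@B5, e@B5, f@B0, f@B3}
Applying B2's transfer function to that IN value gives OUT[B2] (row B2 above).

Answer: {b@B2, c@B2, e@B5, f@B0, f@B3}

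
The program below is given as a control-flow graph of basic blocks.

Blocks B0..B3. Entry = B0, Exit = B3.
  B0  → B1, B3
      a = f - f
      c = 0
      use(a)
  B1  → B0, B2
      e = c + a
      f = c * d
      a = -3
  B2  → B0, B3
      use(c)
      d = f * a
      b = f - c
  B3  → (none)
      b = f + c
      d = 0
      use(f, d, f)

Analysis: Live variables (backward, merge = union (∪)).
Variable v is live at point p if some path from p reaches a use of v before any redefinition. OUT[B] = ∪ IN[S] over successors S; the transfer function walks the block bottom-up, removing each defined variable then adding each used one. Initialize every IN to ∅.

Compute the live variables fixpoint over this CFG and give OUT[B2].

Answer: {c, d, f}

Working:
Fixpoint table:
  B0: | IN={d, f} | OUT={a, c, d, f}
  B1: | IN={a, c, d} | OUT={a, c, d, f}
  B2: | IN={a, c, f} | OUT={c, d, f}
  B3: | IN={c, f} | OUT={}

Merge at B2: OUT[B2] = IN[B0] ⊔ IN[B3] = {c, d, f}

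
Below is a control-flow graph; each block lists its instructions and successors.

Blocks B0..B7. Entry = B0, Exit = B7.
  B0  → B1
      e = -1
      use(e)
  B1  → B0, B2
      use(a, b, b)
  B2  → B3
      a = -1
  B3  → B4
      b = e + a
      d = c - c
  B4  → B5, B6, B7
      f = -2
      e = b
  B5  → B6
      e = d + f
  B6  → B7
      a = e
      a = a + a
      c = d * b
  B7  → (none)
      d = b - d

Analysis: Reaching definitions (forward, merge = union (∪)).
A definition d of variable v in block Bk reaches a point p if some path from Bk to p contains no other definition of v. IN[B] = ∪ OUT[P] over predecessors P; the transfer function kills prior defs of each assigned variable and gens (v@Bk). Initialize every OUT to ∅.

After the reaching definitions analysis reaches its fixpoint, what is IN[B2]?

Fixpoint table:
  B0: | IN={e@B0} | OUT={e@B0}
  B1: | IN={e@B0} | OUT={e@B0}
  B2: | IN={e@B0} | OUT={a@B2, e@B0}
  B3: | IN={a@B2, e@B0} | OUT={a@B2, b@B3, d@B3, e@B0}
  B4: | IN={a@B2, b@B3, d@B3, e@B0} | OUT={a@B2, b@B3, d@B3, e@B4, f@B4}
  B5: | IN={a@B2, b@B3, d@B3, e@B4, f@B4} | OUT={a@B2, b@B3, d@B3, e@B5, f@B4}
  B6: | IN={a@B2, b@B3, d@B3, e@B4, e@B5, f@B4} | OUT={a@B6, b@B3, c@B6, d@B3, e@B4, e@B5, f@B4}
  B7: | IN={a@B2, a@B6, b@B3, c@B6, d@B3, e@B4, e@B5, f@B4} | OUT={a@B2, a@B6, b@B3, c@B6, d@B7, e@B4, e@B5, f@B4}

Merge at B2: IN[B2] = OUT[B1] = {e@B0}

Answer: {e@B0}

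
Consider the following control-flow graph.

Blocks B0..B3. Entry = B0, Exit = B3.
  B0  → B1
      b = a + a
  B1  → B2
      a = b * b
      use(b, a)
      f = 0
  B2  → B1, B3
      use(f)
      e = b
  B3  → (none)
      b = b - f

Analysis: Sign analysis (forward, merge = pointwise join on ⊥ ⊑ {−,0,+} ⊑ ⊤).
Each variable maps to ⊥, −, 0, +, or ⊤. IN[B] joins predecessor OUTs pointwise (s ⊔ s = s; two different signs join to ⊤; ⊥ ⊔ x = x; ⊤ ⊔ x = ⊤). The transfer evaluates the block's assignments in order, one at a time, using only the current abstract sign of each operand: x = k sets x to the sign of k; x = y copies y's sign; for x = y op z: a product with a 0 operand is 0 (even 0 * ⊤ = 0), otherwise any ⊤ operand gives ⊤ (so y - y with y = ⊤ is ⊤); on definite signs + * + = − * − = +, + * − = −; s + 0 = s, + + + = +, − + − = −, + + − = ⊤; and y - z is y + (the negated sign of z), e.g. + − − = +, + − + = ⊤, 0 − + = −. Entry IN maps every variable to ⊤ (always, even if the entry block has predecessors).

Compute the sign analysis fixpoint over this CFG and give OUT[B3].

Answer: {a: ⊤, b: ⊤, c: ⊤, d: ⊤, e: ⊤, f: 0}

Working:
Per-block solution:
  B0:  IN=(all ⊤)  OUT=(all ⊤)
  B1:  IN=(all ⊤)  OUT={f:0; rest ⊤}
  B2:  IN={f:0; rest ⊤}  OUT={f:0; rest ⊤}
  B3:  IN={f:0; rest ⊤}  OUT={f:0; rest ⊤}

Merge at B3: IN[B3] = OUT[B2] = {a: ⊤, b: ⊤, c: ⊤, d: ⊤, e: ⊤, f: 0}
Applying B3's transfer function to that IN value gives OUT[B3] (row B3 above).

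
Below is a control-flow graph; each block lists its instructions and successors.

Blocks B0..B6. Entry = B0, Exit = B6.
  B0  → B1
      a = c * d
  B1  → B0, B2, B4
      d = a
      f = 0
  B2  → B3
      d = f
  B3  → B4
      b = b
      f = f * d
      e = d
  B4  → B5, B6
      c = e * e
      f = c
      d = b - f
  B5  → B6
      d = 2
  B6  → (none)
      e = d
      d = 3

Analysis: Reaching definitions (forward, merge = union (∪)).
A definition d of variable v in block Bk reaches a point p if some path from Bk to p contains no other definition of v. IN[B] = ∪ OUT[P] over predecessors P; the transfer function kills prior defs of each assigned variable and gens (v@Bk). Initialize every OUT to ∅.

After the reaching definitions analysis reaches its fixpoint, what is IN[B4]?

Fixpoint table:
  B0:   IN={a@B0, d@B1, f@B1}   OUT={a@B0, d@B1, f@B1}
  B1:   IN={a@B0, d@B1, f@B1}   OUT={a@B0, d@B1, f@B1}
  B2:   IN={a@B0, d@B1, f@B1}   OUT={a@B0, d@B2, f@B1}
  B3:   IN={a@B0, d@B2, f@B1}   OUT={a@B0, b@B3, d@B2, e@B3, f@B3}
  B4:   IN={a@B0, b@B3, d@B1, d@B2, e@B3, f@B1, f@B3}   OUT={a@B0, b@B3, c@B4, d@B4, e@B3, f@B4}
  B5:   IN={a@B0, b@B3, c@B4, d@B4, e@B3, f@B4}   OUT={a@B0, b@B3, c@B4, d@B5, e@B3, f@B4}
  B6:   IN={a@B0, b@B3, c@B4, d@B4, d@B5, e@B3, f@B4}   OUT={a@B0, b@B3, c@B4, d@B6, e@B6, f@B4}

Merge at B4: IN[B4] = OUT[B1] ⊔ OUT[B3] = {a@B0, b@B3, d@B1, d@B2, e@B3, f@B1, f@B3}

Answer: {a@B0, b@B3, d@B1, d@B2, e@B3, f@B1, f@B3}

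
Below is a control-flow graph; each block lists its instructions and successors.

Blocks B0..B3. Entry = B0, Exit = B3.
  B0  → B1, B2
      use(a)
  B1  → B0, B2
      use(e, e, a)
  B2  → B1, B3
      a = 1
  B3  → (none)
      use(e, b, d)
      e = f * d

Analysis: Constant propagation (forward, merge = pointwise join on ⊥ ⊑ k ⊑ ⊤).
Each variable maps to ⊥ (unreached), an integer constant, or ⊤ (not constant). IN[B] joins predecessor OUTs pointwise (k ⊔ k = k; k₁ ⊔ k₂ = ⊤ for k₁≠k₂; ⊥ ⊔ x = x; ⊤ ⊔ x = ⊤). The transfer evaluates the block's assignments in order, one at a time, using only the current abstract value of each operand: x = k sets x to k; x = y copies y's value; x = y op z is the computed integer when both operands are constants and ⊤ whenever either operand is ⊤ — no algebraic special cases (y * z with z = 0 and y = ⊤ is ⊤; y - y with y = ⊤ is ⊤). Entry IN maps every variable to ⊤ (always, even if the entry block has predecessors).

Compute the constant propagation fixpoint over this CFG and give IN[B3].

Answer: {a: 1, b: ⊤, c: ⊤, d: ⊤, e: ⊤, f: ⊤}

Working:
Converged values:
  B0: | IN=(all ⊤) | OUT=(all ⊤)
  B1: | IN=(all ⊤) | OUT=(all ⊤)
  B2: | IN=(all ⊤) | OUT={a:1; rest ⊤}
  B3: | IN={a:1; rest ⊤} | OUT={a:1; rest ⊤}

Merge at B3: IN[B3] = OUT[B2] = {a: 1, b: ⊤, c: ⊤, d: ⊤, e: ⊤, f: ⊤}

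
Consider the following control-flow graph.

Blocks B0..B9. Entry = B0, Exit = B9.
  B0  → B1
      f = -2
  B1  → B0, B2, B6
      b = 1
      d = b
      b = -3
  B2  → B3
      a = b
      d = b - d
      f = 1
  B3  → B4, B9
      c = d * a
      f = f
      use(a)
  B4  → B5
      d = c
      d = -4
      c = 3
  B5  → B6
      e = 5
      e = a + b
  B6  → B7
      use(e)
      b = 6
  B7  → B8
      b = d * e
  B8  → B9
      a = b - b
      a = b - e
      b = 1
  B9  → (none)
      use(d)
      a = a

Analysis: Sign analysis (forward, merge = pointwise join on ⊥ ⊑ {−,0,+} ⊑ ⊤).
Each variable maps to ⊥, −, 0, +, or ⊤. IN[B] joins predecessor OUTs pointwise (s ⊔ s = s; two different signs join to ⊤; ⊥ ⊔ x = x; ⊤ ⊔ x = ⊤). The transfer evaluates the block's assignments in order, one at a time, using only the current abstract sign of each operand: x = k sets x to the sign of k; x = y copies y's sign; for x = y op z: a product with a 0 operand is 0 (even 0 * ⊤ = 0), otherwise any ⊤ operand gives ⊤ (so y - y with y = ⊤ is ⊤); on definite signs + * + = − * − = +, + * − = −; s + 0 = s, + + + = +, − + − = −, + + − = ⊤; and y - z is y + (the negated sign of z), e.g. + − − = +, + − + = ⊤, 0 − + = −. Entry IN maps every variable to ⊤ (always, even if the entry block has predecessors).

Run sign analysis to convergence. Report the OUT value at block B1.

Fixpoint table:
  B0:   IN=(all ⊤)   OUT={f:-; rest ⊤}
  B1:   IN={f:-; rest ⊤}   OUT={b:-, d:+, f:-; rest ⊤}
  B2:   IN={b:-, d:+, f:-; rest ⊤}   OUT={a:-, b:-, d:-, f:+; rest ⊤}
  B3:   IN={a:-, b:-, d:-, f:+; rest ⊤}   OUT={a:-, b:-, c:+, d:-, f:+; rest ⊤}
  B4:   IN={a:-, b:-, c:+, d:-, f:+; rest ⊤}   OUT={a:-, b:-, c:+, d:-, f:+; rest ⊤}
  B5:   IN={a:-, b:-, c:+, d:-, f:+; rest ⊤}   OUT={a:-, b:-, c:+, d:-, e:-, f:+; rest ⊤}
  B6:   IN={b:-; rest ⊤}   OUT={b:+; rest ⊤}
  B7:   IN={b:+; rest ⊤}   OUT=(all ⊤)
  B8:   IN=(all ⊤)   OUT={b:+; rest ⊤}
  B9:   IN=(all ⊤)   OUT=(all ⊤)

Merge at B1: IN[B1] = OUT[B0] = {a: ⊤, b: ⊤, c: ⊤, d: ⊤, e: ⊤, f: -}
Applying B1's transfer function to that IN value gives OUT[B1] (row B1 above).

Answer: {a: ⊤, b: -, c: ⊤, d: +, e: ⊤, f: -}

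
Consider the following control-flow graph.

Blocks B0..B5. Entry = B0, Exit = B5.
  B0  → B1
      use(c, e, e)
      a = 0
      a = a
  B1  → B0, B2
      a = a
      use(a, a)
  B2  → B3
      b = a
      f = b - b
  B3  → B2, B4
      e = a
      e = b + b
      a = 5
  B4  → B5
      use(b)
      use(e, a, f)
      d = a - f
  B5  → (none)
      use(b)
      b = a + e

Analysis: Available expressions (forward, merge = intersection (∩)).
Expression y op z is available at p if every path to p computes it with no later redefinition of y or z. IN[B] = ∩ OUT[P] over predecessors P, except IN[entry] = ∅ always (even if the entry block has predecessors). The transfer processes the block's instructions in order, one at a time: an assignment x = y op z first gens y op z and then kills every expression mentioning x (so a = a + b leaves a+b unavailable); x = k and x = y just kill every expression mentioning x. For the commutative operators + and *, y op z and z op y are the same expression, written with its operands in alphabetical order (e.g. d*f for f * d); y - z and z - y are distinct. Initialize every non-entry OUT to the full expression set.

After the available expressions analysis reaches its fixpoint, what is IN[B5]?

Answer: {a-f, b+b, b-b}

Derivation:
Converged values:
  B0:  IN={}  OUT={}
  B1:  IN={}  OUT={}
  B2:  IN={}  OUT={b-b}
  B3:  IN={b-b}  OUT={b+b, b-b}
  B4:  IN={b+b, b-b}  OUT={a-f, b+b, b-b}
  B5:  IN={a-f, b+b, b-b}  OUT={a+e, a-f}

Merge at B5: IN[B5] = OUT[B4] = {a-f, b+b, b-b}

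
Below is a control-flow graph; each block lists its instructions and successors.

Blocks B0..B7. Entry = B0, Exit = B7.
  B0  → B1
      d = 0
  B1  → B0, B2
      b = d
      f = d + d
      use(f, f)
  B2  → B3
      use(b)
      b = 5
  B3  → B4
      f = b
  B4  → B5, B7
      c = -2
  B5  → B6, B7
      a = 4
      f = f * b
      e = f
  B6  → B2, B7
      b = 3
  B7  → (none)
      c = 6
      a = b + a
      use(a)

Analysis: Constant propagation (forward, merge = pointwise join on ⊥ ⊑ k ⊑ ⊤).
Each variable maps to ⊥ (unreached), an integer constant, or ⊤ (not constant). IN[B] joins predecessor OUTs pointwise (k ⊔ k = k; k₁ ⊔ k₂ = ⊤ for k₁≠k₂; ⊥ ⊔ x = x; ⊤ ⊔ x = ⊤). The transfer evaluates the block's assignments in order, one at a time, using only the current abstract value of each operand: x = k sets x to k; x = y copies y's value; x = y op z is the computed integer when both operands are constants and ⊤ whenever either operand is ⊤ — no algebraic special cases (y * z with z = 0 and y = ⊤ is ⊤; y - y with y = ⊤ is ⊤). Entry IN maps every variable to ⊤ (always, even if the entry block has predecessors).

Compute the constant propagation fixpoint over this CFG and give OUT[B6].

Answer: {a: 4, b: 3, c: -2, d: 0, e: 25, f: 25}

Derivation:
Per-block solution:
  B0:   IN=(all ⊤)   OUT={d:0; rest ⊤}
  B1:   IN={d:0; rest ⊤}   OUT={b:0, d:0, f:0; rest ⊤}
  B2:   IN={d:0; rest ⊤}   OUT={b:5, d:0; rest ⊤}
  B3:   IN={b:5, d:0; rest ⊤}   OUT={b:5, d:0, f:5; rest ⊤}
  B4:   IN={b:5, d:0, f:5; rest ⊤}   OUT={b:5, c:-2, d:0, f:5; rest ⊤}
  B5:   IN={b:5, c:-2, d:0, f:5; rest ⊤}   OUT={a:4, b:5, c:-2, d:0, e:25, f:25; rest ⊤}
  B6:   IN={a:4, b:5, c:-2, d:0, e:25, f:25; rest ⊤}   OUT={a:4, b:3, c:-2, d:0, e:25, f:25; rest ⊤}
  B7:   IN={c:-2, d:0; rest ⊤}   OUT={c:6, d:0; rest ⊤}

Merge at B6: IN[B6] = OUT[B5] = {a: 4, b: 5, c: -2, d: 0, e: 25, f: 25}
Applying B6's transfer function to that IN value gives OUT[B6] (row B6 above).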